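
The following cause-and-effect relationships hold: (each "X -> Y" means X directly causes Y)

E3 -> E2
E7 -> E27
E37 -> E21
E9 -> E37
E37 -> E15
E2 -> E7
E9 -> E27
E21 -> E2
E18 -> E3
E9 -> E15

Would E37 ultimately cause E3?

E37 leads to E15, E21, E2, E7, E27; E3 is not among them.

No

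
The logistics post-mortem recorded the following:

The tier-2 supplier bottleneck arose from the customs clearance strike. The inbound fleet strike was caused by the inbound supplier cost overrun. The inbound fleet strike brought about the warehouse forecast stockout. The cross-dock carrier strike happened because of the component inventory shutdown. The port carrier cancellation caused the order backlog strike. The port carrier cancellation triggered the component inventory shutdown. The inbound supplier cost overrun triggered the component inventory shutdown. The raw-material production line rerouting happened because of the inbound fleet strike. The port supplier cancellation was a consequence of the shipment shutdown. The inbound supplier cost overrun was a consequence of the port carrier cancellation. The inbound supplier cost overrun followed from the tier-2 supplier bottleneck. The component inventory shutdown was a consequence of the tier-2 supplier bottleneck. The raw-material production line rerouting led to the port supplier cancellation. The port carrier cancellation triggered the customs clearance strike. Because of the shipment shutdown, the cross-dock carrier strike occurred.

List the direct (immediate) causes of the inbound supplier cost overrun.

Upstream contributors include the customs clearance strike, but only the port carrier cancellation, the tier-2 supplier bottleneck feed directly into the inbound supplier cost overrun.

the port carrier cancellation, the tier-2 supplier bottleneck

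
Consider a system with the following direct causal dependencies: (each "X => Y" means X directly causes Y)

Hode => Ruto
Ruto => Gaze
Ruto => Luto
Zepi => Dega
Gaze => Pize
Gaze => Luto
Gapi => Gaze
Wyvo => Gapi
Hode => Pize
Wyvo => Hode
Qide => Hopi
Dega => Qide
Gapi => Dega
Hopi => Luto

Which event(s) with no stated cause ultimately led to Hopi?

Tracing upstream from Hopi: Hopi ← Qide ← Dega ← Gapi ← Wyvo.
A separate upstream branch: Hopi ← Qide ← Dega ← Zepi.
Each of those chain origins has no stated cause.

Wyvo, Zepi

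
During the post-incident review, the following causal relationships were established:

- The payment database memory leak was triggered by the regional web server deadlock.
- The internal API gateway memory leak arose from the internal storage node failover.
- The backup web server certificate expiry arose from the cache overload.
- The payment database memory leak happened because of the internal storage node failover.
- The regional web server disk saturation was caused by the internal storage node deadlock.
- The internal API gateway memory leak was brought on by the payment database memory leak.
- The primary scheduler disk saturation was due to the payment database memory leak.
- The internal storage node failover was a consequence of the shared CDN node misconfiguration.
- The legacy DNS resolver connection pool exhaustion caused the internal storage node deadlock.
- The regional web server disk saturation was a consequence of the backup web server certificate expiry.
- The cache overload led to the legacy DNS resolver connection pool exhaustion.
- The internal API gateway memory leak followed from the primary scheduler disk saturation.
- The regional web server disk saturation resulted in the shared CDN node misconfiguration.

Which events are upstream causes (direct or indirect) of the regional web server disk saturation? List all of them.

Immediate causes of the regional web server disk saturation: the backup web server certificate expiry, the internal storage node deadlock.
Further upstream: the cache overload, the legacy DNS resolver connection pool exhaustion.

the backup web server certificate expiry, the cache overload, the internal storage node deadlock, the legacy DNS resolver connection pool exhaustion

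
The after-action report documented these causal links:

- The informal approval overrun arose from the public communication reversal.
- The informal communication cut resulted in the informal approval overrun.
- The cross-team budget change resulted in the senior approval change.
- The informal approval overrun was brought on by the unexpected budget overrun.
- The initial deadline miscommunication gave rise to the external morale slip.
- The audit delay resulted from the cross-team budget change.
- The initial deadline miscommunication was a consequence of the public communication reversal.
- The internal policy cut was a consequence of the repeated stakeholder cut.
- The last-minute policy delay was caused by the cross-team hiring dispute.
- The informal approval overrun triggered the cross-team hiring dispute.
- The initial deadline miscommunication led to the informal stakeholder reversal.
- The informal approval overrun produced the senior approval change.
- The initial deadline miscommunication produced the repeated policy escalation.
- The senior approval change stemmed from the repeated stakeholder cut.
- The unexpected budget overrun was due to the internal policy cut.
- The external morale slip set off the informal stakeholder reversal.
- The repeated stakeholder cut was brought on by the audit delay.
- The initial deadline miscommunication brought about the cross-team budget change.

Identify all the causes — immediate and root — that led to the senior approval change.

Immediate causes of the senior approval change: the cross-team budget change, the repeated stakeholder cut, the informal approval overrun.
Further upstream: the public communication reversal, the initial deadline miscommunication, the audit delay, the internal policy cut, the unexpected budget overrun, the informal communication cut.

the audit delay, the cross-team budget change, the informal approval overrun, the informal communication cut, the initial deadline miscommunication, the internal policy cut, the public communication reversal, the repeated stakeholder cut, the unexpected budget overrun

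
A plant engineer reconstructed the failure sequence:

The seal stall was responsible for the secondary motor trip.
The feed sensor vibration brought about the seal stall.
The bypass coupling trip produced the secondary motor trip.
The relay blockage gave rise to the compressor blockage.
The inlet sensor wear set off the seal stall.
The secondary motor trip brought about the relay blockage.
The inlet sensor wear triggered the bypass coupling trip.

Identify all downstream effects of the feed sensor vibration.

the compressor blockage, the relay blockage, the seal stall, the secondary motor trip

Direct effects: the seal stall.
2 steps out: the secondary motor trip.
3 steps out: the relay blockage.
4 steps out: the compressor blockage.
Not reachable from it: the inlet sensor wear, the bypass coupling trip.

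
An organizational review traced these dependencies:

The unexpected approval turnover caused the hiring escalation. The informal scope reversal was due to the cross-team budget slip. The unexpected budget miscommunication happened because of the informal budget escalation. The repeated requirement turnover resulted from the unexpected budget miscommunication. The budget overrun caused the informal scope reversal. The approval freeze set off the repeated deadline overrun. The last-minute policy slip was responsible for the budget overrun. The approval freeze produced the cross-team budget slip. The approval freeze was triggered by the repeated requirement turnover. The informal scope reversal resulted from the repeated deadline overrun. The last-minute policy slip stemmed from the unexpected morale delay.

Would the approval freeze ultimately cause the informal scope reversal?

Yes

There is a causal chain: the approval freeze → the cross-team budget slip → the informal scope reversal.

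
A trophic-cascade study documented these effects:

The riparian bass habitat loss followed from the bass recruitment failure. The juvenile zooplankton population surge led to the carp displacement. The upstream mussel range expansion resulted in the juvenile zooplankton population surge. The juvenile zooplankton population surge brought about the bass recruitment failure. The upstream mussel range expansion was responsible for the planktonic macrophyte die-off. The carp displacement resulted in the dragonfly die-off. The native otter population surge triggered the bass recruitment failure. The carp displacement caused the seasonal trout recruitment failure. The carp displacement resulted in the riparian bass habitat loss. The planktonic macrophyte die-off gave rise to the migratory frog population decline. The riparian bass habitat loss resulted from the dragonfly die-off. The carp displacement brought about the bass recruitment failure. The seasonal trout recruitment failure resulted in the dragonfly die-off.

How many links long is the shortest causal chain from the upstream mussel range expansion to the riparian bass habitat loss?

Shortest chain: the upstream mussel range expansion → the juvenile zooplankton population surge → the carp displacement → the riparian bass habitat loss.

3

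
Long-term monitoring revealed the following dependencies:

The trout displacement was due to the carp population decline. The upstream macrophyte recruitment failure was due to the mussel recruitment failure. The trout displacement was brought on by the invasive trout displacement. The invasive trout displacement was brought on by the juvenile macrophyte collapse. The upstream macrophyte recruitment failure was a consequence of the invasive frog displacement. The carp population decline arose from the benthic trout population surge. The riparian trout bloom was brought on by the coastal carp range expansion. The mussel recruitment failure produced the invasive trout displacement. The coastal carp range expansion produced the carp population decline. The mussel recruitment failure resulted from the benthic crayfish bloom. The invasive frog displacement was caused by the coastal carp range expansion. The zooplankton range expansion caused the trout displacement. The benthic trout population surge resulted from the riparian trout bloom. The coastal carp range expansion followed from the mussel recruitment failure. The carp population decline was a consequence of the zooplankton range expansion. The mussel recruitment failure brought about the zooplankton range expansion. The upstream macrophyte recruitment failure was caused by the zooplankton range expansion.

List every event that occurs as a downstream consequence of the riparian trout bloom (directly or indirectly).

the benthic trout population surge, the carp population decline, the trout displacement

Direct effects: the benthic trout population surge.
2 steps out: the carp population decline.
3 steps out: the trout displacement.
Not reachable from it: the benthic crayfish bloom, the mussel recruitment failure, the zooplankton range expansion, the coastal carp range expansion, the invasive frog displacement, the upstream macrophyte recruitment failure, the juvenile macrophyte collapse, the invasive trout displacement.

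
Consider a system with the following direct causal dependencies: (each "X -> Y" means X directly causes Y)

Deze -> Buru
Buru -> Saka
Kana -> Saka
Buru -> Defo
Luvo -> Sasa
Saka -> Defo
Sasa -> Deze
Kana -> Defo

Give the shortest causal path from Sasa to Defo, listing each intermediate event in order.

Sasa → Deze
Deze → Buru
Buru → Defo
Length: 3 steps.

Sasa → Deze → Buru → Defo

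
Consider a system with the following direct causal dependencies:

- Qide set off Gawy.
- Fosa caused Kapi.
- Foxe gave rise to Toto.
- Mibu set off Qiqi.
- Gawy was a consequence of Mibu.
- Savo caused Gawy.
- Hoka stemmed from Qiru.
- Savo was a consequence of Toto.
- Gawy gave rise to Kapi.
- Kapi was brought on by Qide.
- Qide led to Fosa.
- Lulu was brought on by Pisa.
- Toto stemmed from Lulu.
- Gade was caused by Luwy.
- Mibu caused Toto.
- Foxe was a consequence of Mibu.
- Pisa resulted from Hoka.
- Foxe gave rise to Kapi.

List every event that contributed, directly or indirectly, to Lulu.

Hoka, Pisa, Qiru

Immediate cause of Lulu: Pisa.
Further upstream: Qiru, Hoka.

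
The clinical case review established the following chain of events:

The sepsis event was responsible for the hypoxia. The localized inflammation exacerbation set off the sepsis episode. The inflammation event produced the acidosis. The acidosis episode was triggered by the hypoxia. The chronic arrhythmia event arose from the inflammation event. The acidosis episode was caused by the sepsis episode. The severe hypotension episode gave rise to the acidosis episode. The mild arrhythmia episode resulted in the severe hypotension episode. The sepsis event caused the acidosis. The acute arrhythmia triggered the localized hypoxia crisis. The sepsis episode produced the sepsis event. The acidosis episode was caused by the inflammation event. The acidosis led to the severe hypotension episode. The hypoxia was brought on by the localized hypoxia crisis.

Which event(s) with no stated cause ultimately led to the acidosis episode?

Tracing upstream from the acidosis episode: the acidosis episode ← the inflammation event.
A separate upstream branch: the acidosis episode ← the sepsis episode ← the localized inflammation exacerbation.
A separate upstream branch: the acidosis episode ← the hypoxia ← the localized hypoxia crisis ← the acute arrhythmia.
A separate upstream branch: the acidosis episode ← the severe hypotension episode ← the mild arrhythmia episode.
Each of those chain origins has no stated cause.

the acute arrhythmia, the inflammation event, the localized inflammation exacerbation, the mild arrhythmia episode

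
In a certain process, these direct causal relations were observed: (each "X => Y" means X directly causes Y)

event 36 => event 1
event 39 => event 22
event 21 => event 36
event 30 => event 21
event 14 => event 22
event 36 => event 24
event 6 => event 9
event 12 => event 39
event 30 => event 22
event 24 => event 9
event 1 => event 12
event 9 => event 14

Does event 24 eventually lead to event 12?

No

Event 24 leads to event 9, event 14, event 22; event 12 is not among them.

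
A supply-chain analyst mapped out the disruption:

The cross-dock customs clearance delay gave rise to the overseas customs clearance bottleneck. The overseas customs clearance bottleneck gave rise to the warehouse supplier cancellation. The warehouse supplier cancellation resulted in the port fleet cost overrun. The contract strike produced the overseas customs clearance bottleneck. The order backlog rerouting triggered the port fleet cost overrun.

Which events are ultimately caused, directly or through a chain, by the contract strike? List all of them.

the overseas customs clearance bottleneck, the port fleet cost overrun, the warehouse supplier cancellation

Direct effects: the overseas customs clearance bottleneck.
2 steps out: the warehouse supplier cancellation.
3 steps out: the port fleet cost overrun.
Not reachable from it: the cross-dock customs clearance delay, the order backlog rerouting.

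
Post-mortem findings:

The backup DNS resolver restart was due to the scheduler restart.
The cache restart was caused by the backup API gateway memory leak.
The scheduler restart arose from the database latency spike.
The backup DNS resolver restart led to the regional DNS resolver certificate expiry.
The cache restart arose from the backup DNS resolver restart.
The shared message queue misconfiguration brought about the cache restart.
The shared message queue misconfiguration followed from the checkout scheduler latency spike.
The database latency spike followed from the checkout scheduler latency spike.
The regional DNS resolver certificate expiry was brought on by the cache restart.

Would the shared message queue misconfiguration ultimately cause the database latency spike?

No

The shared message queue misconfiguration leads to the cache restart, the regional DNS resolver certificate expiry; the database latency spike is not among them.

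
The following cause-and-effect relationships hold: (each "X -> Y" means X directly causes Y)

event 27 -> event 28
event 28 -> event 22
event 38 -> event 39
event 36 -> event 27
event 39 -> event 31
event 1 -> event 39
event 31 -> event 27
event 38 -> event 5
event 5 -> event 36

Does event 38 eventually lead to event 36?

There is a causal chain: event 38 → event 5 → event 36.

Yes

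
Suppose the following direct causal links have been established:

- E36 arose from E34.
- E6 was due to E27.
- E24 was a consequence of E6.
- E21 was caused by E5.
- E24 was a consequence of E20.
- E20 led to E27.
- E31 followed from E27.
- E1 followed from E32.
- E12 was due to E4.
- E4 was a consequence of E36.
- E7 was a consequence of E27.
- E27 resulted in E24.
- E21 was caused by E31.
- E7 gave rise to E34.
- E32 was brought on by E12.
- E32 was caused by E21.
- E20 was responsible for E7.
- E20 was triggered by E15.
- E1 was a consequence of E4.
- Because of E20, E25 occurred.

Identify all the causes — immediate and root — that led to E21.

E15, E20, E27, E31, E5

Immediate causes of E21: E31, E5.
Further upstream: E15, E20, E27.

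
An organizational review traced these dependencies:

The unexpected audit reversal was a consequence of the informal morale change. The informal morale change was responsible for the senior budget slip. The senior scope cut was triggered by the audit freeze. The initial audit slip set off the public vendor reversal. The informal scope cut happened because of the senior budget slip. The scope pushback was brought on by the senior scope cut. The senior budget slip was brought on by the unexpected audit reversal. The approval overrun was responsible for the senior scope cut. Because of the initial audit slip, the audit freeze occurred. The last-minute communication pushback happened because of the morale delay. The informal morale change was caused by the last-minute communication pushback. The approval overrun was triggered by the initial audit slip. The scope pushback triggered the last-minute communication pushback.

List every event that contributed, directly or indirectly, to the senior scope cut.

the approval overrun, the audit freeze, the initial audit slip

Immediate causes of the senior scope cut: the approval overrun, the audit freeze.
Further upstream: the initial audit slip.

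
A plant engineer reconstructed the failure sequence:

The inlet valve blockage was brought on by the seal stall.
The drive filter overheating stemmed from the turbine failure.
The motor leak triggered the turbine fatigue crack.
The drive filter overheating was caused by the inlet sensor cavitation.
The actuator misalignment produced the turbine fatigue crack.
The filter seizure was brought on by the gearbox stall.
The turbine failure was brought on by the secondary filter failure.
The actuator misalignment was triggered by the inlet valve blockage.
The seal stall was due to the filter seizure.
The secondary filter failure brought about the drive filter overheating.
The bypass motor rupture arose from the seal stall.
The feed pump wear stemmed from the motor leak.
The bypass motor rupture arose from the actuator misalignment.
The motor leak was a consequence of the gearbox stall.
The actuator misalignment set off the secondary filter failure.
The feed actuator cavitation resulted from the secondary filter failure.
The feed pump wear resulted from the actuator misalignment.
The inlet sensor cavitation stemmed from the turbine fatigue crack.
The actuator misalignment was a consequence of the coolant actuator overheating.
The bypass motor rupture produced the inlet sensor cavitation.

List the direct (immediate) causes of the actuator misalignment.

Upstream contributors include the gearbox stall, the filter seizure, the seal stall, but only the coolant actuator overheating, the inlet valve blockage feed directly into the actuator misalignment.

the coolant actuator overheating, the inlet valve blockage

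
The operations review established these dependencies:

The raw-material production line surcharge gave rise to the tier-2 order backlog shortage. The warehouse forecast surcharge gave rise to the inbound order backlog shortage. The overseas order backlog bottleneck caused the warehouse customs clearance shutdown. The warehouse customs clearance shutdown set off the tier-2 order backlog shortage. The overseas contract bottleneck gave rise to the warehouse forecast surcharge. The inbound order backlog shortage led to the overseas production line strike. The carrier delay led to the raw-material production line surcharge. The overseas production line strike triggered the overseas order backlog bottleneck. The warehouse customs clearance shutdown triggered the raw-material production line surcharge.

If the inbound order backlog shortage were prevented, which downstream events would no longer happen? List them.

the overseas order backlog bottleneck, the overseas production line strike, the warehouse customs clearance shutdown

Downstream of the inbound order backlog shortage: the overseas production line strike, the overseas order backlog bottleneck, the warehouse customs clearance shutdown, the raw-material production line surcharge, the tier-2 order backlog shortage.
Of those, still caused via another path: the raw-material production line surcharge, the tier-2 order backlog shortage.
The remainder have no surviving cause.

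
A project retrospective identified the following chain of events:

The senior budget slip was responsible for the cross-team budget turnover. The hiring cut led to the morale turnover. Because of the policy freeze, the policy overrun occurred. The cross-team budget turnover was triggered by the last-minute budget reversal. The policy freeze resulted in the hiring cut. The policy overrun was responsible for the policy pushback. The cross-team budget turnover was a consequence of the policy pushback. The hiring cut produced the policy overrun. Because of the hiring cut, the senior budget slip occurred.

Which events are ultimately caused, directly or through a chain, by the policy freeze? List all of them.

Direct effects: the hiring cut, the policy overrun.
2 steps out: the morale turnover, the senior budget slip, the policy pushback.
3 steps out: the cross-team budget turnover.
Not reachable from it: the last-minute budget reversal.

the cross-team budget turnover, the hiring cut, the morale turnover, the policy overrun, the policy pushback, the senior budget slip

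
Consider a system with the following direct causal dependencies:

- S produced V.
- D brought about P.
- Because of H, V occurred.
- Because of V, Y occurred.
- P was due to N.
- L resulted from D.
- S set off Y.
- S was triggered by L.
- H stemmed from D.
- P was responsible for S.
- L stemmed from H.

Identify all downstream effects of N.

Direct effects: P.
2 steps out: S.
3 steps out: V, Y.
Not reachable from it: D, H, L.

P, S, V, Y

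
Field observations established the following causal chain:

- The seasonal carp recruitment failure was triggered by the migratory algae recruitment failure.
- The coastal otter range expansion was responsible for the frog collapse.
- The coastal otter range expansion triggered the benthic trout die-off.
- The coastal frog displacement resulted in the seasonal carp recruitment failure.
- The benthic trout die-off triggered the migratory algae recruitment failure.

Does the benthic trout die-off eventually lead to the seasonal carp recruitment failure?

Yes

There is a causal chain: the benthic trout die-off → the migratory algae recruitment failure → the seasonal carp recruitment failure.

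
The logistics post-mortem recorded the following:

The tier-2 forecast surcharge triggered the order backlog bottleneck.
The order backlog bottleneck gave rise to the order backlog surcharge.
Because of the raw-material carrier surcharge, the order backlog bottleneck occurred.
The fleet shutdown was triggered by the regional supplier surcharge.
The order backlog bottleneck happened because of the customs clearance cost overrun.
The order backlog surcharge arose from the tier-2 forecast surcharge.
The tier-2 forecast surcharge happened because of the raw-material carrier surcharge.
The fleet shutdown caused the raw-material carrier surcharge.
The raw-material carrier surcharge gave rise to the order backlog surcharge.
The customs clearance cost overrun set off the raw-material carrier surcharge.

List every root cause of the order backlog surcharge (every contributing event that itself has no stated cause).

the customs clearance cost overrun, the regional supplier surcharge

Tracing upstream from the order backlog surcharge: the order backlog surcharge ← the raw-material carrier surcharge ← the customs clearance cost overrun.
A separate upstream branch: the order backlog surcharge ← the raw-material carrier surcharge ← the fleet shutdown ← the regional supplier surcharge.
Each of those chain origins has no stated cause.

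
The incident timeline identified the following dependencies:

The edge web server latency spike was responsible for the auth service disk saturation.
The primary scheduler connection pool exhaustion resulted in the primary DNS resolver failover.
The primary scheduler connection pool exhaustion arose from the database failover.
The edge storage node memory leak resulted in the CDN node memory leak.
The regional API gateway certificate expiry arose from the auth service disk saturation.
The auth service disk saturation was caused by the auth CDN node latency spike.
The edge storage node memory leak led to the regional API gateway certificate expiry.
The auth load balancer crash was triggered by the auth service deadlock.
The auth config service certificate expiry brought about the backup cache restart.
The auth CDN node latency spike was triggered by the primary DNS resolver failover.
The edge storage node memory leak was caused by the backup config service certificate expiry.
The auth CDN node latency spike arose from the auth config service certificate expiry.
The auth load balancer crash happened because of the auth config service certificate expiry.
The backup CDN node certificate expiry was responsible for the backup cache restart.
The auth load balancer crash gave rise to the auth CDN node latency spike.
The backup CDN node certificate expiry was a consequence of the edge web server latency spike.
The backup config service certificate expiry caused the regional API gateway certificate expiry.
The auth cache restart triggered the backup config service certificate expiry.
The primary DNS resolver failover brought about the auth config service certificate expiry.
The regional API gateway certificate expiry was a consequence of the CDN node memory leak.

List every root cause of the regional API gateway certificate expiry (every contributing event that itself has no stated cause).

the auth cache restart, the auth service deadlock, the database failover, the edge web server latency spike

Tracing upstream from the regional API gateway certificate expiry: the regional API gateway certificate expiry ← the backup config service certificate expiry ← the auth cache restart.
A separate upstream branch: the regional API gateway certificate expiry ← the auth service disk saturation ← the auth CDN node latency spike ← the primary DNS resolver failover ← the primary scheduler connection pool exhaustion ← the database failover.
A separate upstream branch: the regional API gateway certificate expiry ← the auth service disk saturation ← the auth CDN node latency spike ← the auth load balancer crash ← the auth service deadlock.
A separate upstream branch: the regional API gateway certificate expiry ← the auth service disk saturation ← the edge web server latency spike.
Each of those chain origins has no stated cause.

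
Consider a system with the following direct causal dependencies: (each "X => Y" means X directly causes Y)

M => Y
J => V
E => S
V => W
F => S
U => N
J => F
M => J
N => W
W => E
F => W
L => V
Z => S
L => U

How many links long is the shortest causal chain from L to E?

Shortest chain: L → V → W → E.

3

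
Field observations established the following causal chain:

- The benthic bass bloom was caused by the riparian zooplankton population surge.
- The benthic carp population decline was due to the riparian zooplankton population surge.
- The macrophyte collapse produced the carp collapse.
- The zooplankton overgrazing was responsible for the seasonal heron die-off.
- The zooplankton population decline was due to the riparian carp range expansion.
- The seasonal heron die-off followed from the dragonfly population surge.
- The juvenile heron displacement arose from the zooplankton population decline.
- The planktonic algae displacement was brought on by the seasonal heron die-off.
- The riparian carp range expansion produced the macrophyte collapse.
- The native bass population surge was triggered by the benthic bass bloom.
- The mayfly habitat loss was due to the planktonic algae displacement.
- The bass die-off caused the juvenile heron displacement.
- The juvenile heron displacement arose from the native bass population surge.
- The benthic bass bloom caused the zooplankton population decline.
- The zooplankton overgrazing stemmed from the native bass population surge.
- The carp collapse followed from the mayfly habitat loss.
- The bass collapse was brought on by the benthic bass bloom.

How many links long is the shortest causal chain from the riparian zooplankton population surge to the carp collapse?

Shortest chain: the riparian zooplankton population surge → the benthic bass bloom → the native bass population surge → the zooplankton overgrazing → the seasonal heron die-off → the planktonic algae displacement → the mayfly habitat loss → the carp collapse.

7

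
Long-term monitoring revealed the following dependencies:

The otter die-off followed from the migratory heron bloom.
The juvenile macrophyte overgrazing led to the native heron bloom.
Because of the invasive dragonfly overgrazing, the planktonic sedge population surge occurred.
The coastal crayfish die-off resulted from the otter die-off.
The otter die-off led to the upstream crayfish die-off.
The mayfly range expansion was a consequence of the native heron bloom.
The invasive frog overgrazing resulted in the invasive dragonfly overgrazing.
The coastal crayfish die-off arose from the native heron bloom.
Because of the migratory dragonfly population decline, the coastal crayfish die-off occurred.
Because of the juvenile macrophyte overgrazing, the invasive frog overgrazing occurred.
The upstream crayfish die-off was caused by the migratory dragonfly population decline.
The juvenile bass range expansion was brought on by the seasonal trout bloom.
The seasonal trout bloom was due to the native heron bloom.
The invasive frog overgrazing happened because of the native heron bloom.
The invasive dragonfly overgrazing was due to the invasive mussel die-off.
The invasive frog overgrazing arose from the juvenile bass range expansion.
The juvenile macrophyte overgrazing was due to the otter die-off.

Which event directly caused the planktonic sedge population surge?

Upstream contributors include the migratory heron bloom, the otter die-off, the juvenile macrophyte overgrazing, the native heron bloom, the seasonal trout bloom, the juvenile bass range expansion, the invasive mussel die-off, the invasive frog overgrazing, but only the invasive dragonfly overgrazing feeds directly into the planktonic sedge population surge.

the invasive dragonfly overgrazing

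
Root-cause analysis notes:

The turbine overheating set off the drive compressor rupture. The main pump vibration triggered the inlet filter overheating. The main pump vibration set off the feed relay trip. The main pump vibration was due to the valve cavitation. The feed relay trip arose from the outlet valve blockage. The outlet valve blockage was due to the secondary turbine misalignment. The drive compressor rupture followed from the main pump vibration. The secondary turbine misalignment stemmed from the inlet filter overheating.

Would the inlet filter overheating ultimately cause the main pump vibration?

No

The inlet filter overheating leads to the secondary turbine misalignment, the outlet valve blockage, the feed relay trip; the main pump vibration is not among them.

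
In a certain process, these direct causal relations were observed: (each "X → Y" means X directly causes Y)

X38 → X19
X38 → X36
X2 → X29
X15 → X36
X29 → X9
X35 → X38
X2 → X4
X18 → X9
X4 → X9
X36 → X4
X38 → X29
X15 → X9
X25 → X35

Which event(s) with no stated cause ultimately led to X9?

Tracing upstream from X9: X9 ← X29 ← X38 ← X35 ← X25.
A separate upstream branch: X9 ← X15.
A separate upstream branch: X9 ← X18.
A separate upstream branch: X9 ← X4 ← X2.
Each of those chain origins has no stated cause.

X15, X18, X2, X25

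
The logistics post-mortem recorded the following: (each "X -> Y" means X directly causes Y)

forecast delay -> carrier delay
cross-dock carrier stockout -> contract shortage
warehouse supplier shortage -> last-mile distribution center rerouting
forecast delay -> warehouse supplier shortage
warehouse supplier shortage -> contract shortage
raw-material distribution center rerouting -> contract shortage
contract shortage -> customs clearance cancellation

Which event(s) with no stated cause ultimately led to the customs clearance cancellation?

Tracing upstream from the customs clearance cancellation: the customs clearance cancellation ← the contract shortage ← the warehouse supplier shortage ← the forecast delay.
A separate upstream branch: the customs clearance cancellation ← the contract shortage ← the raw-material distribution center rerouting.
A separate upstream branch: the customs clearance cancellation ← the contract shortage ← the cross-dock carrier stockout.
Each of those chain origins has no stated cause.

the cross-dock carrier stockout, the forecast delay, the raw-material distribution center rerouting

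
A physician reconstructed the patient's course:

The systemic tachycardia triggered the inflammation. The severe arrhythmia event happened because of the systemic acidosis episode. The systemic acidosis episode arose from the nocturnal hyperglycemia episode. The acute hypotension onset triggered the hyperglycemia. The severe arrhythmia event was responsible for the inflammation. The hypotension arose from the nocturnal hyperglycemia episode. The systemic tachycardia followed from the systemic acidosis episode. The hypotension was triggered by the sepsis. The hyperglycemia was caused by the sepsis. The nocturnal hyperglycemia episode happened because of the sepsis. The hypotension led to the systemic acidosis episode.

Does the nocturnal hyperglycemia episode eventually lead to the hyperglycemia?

The nocturnal hyperglycemia episode leads to the hypotension, the systemic acidosis episode, the systemic tachycardia, the severe arrhythmia event, the inflammation; the hyperglycemia is not among them.

No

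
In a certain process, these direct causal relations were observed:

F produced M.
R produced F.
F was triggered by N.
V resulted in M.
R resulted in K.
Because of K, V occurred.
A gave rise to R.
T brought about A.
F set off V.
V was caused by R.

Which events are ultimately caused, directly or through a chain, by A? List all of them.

Direct effects: R.
2 steps out: K, F, V.
3 steps out: M.
Not reachable from it: T, N.

F, K, M, R, V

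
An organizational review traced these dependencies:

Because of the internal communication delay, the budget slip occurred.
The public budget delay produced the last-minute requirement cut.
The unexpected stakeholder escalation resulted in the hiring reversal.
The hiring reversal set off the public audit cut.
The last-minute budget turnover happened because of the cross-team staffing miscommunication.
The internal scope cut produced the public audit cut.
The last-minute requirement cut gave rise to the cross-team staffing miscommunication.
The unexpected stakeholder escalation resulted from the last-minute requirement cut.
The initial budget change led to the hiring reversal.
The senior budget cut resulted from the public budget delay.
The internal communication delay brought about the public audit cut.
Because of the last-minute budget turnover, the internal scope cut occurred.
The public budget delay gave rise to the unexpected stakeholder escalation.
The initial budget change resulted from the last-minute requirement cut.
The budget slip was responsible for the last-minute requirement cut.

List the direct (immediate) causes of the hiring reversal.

the initial budget change, the unexpected stakeholder escalation

Upstream contributors include the internal communication delay, the public budget delay, the budget slip, the last-minute requirement cut, but only the initial budget change, the unexpected stakeholder escalation feed directly into the hiring reversal.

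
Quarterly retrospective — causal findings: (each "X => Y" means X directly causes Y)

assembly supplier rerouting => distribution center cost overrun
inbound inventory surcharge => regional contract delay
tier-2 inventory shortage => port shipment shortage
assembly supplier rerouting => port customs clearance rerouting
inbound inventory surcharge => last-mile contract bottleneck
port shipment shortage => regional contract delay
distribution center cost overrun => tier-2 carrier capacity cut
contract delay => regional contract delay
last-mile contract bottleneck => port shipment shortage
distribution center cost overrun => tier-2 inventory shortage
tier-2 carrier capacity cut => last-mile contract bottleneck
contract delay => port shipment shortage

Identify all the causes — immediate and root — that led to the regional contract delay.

Immediate causes of the regional contract delay: the inbound inventory surcharge, the contract delay, the port shipment shortage.
Further upstream: the assembly supplier rerouting, the distribution center cost overrun, the tier-2 inventory shortage, the tier-2 carrier capacity cut, the last-mile contract bottleneck.

the assembly supplier rerouting, the contract delay, the distribution center cost overrun, the inbound inventory surcharge, the last-mile contract bottleneck, the port shipment shortage, the tier-2 carrier capacity cut, the tier-2 inventory shortage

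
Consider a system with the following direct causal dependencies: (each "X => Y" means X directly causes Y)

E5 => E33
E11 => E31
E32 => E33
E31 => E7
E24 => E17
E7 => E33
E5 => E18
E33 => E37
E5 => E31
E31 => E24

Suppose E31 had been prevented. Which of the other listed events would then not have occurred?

E17, E24, E7

Downstream of E31: E7, E24, E33, E37, E17.
Of those, still caused via another path: E33, E37.
The remainder have no surviving cause.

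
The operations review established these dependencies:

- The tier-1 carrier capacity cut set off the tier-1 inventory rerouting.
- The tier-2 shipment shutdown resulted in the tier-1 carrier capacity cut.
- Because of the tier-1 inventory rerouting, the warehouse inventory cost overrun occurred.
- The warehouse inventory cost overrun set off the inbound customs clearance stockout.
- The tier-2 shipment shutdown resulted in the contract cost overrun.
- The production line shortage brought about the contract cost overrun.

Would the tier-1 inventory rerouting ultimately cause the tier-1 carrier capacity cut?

No

The tier-1 inventory rerouting leads to the warehouse inventory cost overrun, the inbound customs clearance stockout; the tier-1 carrier capacity cut is not among them.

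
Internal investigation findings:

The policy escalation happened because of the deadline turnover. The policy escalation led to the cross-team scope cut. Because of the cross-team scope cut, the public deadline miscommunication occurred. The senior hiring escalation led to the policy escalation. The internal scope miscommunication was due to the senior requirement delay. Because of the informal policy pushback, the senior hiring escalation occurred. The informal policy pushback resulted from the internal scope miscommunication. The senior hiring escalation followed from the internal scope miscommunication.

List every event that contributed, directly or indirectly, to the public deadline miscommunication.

Immediate cause of the public deadline miscommunication: the cross-team scope cut.
Further upstream: the senior requirement delay, the internal scope miscommunication, the informal policy pushback, the senior hiring escalation, the policy escalation, the deadline turnover.

the cross-team scope cut, the deadline turnover, the informal policy pushback, the internal scope miscommunication, the policy escalation, the senior hiring escalation, the senior requirement delay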